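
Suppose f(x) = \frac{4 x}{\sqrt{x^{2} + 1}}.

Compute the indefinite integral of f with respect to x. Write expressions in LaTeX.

F(x) = 4 \sqrt{x^{2} + 1} + C

The substitution u = x^{2} + 1 works: f is exactly (dF/du)*(du/dx) for that inner function.
Check: d/dx[4 \sqrt{x^{2} + 1}] = \frac{4 x}{\sqrt{x^{2} + 1}} = f(x).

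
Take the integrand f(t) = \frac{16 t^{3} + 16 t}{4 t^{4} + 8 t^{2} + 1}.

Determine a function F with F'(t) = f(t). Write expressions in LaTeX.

The substitution u = 2 t^{4} + 4 t^{2} + \frac{1}{2} works: f is exactly (dF/du)*(du/dt) for that inner function.
Check: d/dt[\log{\left(2 t^{4} + 4 t^{2} + \frac{1}{2} \right)}] = \frac{16 t^{3} + 16 t}{4 t^{4} + 8 t^{2} + 1} = f(t).

An antiderivative is F(t) = \log{\left(2 t^{4} + 4 t^{2} + \frac{1}{2} \right)}.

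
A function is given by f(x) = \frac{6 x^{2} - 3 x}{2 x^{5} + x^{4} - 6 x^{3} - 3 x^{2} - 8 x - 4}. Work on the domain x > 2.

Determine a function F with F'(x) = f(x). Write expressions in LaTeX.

An antiderivative is F(x) = \frac{9 \log{\left(x - 2 \right)}}{50} - \frac{8 \log{\left(x + \frac{1}{2} \right)}}{25} + \frac{\log{\left(x + 2 \right)}}{2} - \frac{9 \log{\left(x^{2} + 1 \right)}}{50} + \frac{12 \operatorname{atan}{\left(x \right)}}{25}.

Factor the denominator (\left(x - 2\right) \left(x + 2\right) \left(2 x + 1\right) \left(x^{2} + 1\right)) and decompose: f = - \frac{3 \left(3 x - 4\right)}{25 \left(x^{2} + 1\right)} - \frac{16}{25 \left(2 x + 1\right)} + \frac{1}{2 \left(x + 2\right)} + \frac{9}{50 \left(x - 2\right)}; each piece integrates to a log, atan, or power term.
Check: d/dx[\frac{9 \log{\left(x - 2 \right)}}{50} - \frac{8 \log{\left(x + \frac{1}{2} \right)}}{25} + \frac{\log{\left(x + 2 \right)}}{2} - \frac{9 \log{\left(x^{2} + 1 \right)}}{50} + \frac{12 \operatorname{atan}{\left(x \right)}}{25}] = \frac{6 x^{2} - 3 x}{2 x^{5} + x^{4} - 6 x^{3} - 3 x^{2} - 8 x - 4} = f(x).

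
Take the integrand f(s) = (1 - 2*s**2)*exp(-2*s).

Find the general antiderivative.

f has the shape u'v + uv' for u = s**2 + s and v = exp(-2*s) — it is the derivative of the product u*v.
Check: d/ds[s*(s + 1)*exp(-2*s)] = (1 - 2*s**2)*exp(-2*s) = f(s).

F(s) = s*(s + 1)*exp(-2*s) + C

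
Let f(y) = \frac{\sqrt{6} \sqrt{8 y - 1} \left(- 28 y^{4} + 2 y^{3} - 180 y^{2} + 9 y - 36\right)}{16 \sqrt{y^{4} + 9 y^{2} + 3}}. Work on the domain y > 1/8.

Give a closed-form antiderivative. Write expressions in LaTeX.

An antiderivative is F(y) = - 3 y \sqrt{4 y - \frac{1}{2}} \sqrt{\frac{y^{4}}{3} + 3 y^{2} + 1} + \frac{3 \sqrt{4 y - \frac{1}{2}} \sqrt{\frac{y^{4}}{3} + 3 y^{2} + 1}}{8}.

Recognize the product-rule pattern: f = u'v + uv' with u = - \frac{3 \left(4 y - \frac{1}{2}\right)^{\frac{3}{2}}}{4}, v = \sqrt{\frac{y^{4}}{3} + 3 y^{2} + 1}, so integration by parts undoes it.
Check: d/dy[- 3 y \sqrt{4 y - \frac{1}{2}} \sqrt{\frac{y^{4}}{3} + 3 y^{2} + 1} + \frac{3 \sqrt{4 y - \frac{1}{2}} \sqrt{\frac{y^{4}}{3} + 3 y^{2} + 1}}{8}] = \frac{- 224 \sqrt{6} y^{5} + 44 \sqrt{6} y^{4} - 1442 \sqrt{6} y^{3} + 252 \sqrt{6} y^{2} - 297 \sqrt{6} y + 36 \sqrt{6}}{16 \sqrt{8 y - 1} \sqrt{y^{4} + 9 y^{2} + 3}}, which equals f(y).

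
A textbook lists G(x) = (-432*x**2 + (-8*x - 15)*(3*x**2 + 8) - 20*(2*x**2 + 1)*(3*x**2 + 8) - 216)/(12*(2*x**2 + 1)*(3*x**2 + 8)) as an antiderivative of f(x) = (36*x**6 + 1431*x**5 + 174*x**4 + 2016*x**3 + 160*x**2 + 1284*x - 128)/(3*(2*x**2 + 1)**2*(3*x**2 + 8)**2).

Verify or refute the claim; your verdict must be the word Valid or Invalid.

d/dx[G] = (36*x**6 + 1431*x**5 + 174*x**4 + 2016*x**3 + 160*x**2 + 1284*x - 128)/(108*x**8 + 684*x**6 + 1371*x**4 + 912*x**2 + 192)
This equals f(x) exactly, so the claim holds.

Valid. The derivative of G reproduces f.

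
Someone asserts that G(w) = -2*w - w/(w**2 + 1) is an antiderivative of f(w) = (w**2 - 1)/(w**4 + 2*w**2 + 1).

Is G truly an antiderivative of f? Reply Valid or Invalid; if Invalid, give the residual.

Invalid: d/dw[G] - f = -2, which is not 0.

d/dw[G] = (-2*w**4 - 3*w**2 - 3)/(w**4 + 2*w**2 + 1)
d/dw[G] - f(w) = -2 != 0.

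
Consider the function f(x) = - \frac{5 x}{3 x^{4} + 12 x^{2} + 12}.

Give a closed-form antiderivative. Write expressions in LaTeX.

An antiderivative is F(x) = \frac{5}{6 x^{2} + 12}.

f matches the chain-rule pattern g'(h)*h' with inner function h(x) = \frac{3 x^{2}}{2} + 3; substituting u = h(x) collapses the integral.
Check: d/dx[\frac{5}{6 x^{2} + 12}] = - \frac{5 x}{3 x^{4} + 12 x^{2} + 12} = f(x).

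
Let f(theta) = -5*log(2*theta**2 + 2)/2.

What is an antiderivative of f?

An antiderivative F(theta) passes only if d/dtheta[F] lands on f(theta) exactly.
Check: d/dtheta[-5*theta*log(theta**2 + 1)/2 - 5*theta*log(2)/2 + 5*theta - 5*atan(theta)] = -5*log(theta**2 + 1)/2 - 5*log(2)/2, which equals f(theta).

An antiderivative is F(theta) = -5*theta*log(theta**2 + 1)/2 - 5*theta*log(2)/2 + 5*theta - 5*atan(theta).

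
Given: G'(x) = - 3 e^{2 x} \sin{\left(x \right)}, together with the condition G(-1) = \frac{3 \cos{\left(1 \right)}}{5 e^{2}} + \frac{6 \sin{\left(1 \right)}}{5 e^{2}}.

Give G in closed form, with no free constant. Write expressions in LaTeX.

G(x) = - \frac{6 e^{2 x} \sin{\left(x \right)}}{5} + \frac{3 e^{2 x} \cos{\left(x \right)}}{5}

Recover the given G'(x) by differentiating a candidate G(x); any mismatch rules it out.
A general antiderivative is - \frac{6 e^{2 x} \sin{\left(x \right)}}{5} + \frac{3 e^{2 x} \cos{\left(x \right)}}{5} + C.
The condition gives C = \frac{3 \cos{\left(1 \right)}}{5 e^{2}} + \frac{6 \sin{\left(1 \right)}}{5 e^{2}} - (\frac{3 \cos{\left(1 \right)}}{5 e^{2}} + \frac{6 \sin{\left(1 \right)}}{5 e^{2}}) = 0.
So G(x) = - \frac{6 e^{2 x} \sin{\left(x \right)}}{5} + \frac{3 e^{2 x} \cos{\left(x \right)}}{5}.
Check: d/dx[- \frac{6 e^{2 x} \sin{\left(x \right)}}{5} + \frac{3 e^{2 x} \cos{\left(x \right)}}{5}] = - 3 e^{2 x} \sin{\left(x \right)} = G'(x).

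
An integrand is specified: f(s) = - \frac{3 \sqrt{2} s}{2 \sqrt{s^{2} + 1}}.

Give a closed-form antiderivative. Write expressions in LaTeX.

An antiderivative is F(s) = - \frac{3 \sqrt{2} \sqrt{s^{2} + 1}}{2}.

f matches the chain-rule pattern g'(h)*h' with inner function h(s) = 2 s^{2} + 2; substituting u = h(s) collapses the integral.
Check: d/ds[- \frac{3 \sqrt{2} \sqrt{s^{2} + 1}}{2}] = - \frac{3 \sqrt{2} s}{2 \sqrt{s^{2} + 1}} = f(s).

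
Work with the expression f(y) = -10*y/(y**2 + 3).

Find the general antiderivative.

f matches the chain-rule pattern g'(h)*h' with inner function h(y) = 2*y**2 + 6; substituting u = h(y) collapses the integral.
Check: d/dy[-5*log(y**2 + 3)] = -10*y/(y**2 + 3) = f(y).

F(y) = -5*log(y**2 + 3) + C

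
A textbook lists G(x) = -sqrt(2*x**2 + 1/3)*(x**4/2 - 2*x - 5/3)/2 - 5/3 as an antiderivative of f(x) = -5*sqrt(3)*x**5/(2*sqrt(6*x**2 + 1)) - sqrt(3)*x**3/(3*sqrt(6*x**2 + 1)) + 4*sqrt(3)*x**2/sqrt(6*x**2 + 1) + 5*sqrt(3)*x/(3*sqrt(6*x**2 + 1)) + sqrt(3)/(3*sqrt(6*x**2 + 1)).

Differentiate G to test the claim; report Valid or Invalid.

Valid - the claim checks out under differentiation.

d/dx[G] = sqrt(3)*(-15*x**5 - 2*x**3 + 24*x**2 + 10*x + 2)/(6*sqrt(6*x**2 + 1))
This equals f(x) exactly, so the claim holds.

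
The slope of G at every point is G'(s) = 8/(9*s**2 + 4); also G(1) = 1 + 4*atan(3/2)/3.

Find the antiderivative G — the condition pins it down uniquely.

G(s) = (4*atan(3*s/2) + 3)/3

Check a candidate G(s) by differentiating: d/ds[G] must match the given G'(s).
A general antiderivative is 4*atan(3*s/2)/3 + C.
The condition gives C = 1 + 4*atan(3/2)/3 - (4*atan(3/2)/3) = 1.
So G(s) = (4*atan(3*s/2) + 3)/3.
Check: d/ds[(4*atan(3*s/2) + 3)/3] = 8/(9*s**2 + 4) = G'(s).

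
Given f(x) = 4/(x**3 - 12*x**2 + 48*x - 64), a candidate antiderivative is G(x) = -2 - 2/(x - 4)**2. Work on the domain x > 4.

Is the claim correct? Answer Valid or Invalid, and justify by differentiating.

Valid: G'(x) = f(x).

d/dx[G] = 4/(x**3 - 12*x**2 + 48*x - 64)
This equals f(x) exactly, so the claim holds.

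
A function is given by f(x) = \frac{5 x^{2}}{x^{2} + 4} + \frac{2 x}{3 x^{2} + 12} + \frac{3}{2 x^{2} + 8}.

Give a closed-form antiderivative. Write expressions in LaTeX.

The integrand splits into summands that can be handled one at a time.
Check: d/dx[\frac{60 x + 4 \log{\left(x^{2} + 4 \right)} - 111 \operatorname{atan}{\left(\frac{x}{2} \right)}}{12}] = \frac{30 x^{2} + 4 x + 9}{6 x^{2} + 24}, which equals f(x).

An antiderivative is F(x) = \frac{60 x + 4 \log{\left(x^{2} + 4 \right)} - 111 \operatorname{atan}{\left(\frac{x}{2} \right)}}{12}.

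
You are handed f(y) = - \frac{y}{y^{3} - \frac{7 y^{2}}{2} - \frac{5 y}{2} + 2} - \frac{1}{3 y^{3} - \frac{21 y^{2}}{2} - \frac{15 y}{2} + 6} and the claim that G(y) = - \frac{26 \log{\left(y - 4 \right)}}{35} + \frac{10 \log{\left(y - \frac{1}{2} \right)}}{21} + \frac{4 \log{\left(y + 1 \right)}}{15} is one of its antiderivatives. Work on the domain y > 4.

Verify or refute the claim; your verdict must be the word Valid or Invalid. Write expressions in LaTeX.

d/dy[G] = \frac{- 6 y - 2}{2 y^{3} - 7 y^{2} - 5 y + 4}
d/dy[G] - f(y) = \frac{- 12 y - 4}{6 y^{3} - 21 y^{2} - 15 y + 12} != 0.

Invalid: d/dy[G] - f = \frac{- 12 y - 4}{6 y^{3} - 21 y^{2} - 15 y + 12}, which is not 0.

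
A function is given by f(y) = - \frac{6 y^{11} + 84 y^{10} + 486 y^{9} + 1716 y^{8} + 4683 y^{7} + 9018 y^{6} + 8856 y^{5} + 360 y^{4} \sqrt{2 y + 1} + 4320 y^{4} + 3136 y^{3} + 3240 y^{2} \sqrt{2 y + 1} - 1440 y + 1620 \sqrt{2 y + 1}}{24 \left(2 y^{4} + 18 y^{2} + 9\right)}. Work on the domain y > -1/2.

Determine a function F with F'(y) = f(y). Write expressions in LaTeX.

Recover f(y) by differentiating a candidate F(y); any mismatch rules it out.
Check: d/dy[- \frac{5 \left(2 y + 1\right)^{\frac{3}{2}}}{2} - 4 \left(- \frac{y^{2}}{4} - y\right)^{4} + \frac{5 \log{\left(\frac{y^{4}}{3} + 3 y^{2} + \frac{3}{2} \right)}}{3}] = \frac{- 6 y^{11} - 84 y^{10} - 486 y^{9} - 1716 y^{8} - 4683 y^{7} - 9018 y^{6} - 8856 y^{5} - 360 y^{4} \sqrt{2 y + 1} - 4320 y^{4} - 3136 y^{3} - 3240 y^{2} \sqrt{2 y + 1} + 1440 y - 1620 \sqrt{2 y + 1}}{48 y^{4} + 432 y^{2} + 216}, which equals f(y).

An antiderivative is F(y) = - \frac{5 \left(2 y + 1\right)^{\frac{3}{2}}}{2} - 4 \left(- \frac{y^{2}}{4} - y\right)^{4} + \frac{5 \log{\left(\frac{y^{4}}{3} + 3 y^{2} + \frac{3}{2} \right)}}{3}.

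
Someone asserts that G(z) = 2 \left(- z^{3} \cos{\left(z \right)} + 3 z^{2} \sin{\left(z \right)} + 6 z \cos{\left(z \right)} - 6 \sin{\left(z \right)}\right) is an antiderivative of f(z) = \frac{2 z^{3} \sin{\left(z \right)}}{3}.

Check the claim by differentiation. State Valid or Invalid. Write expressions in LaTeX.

d/dz[G] = 2 z^{3} \sin{\left(z \right)}
d/dz[G] - f(z) = \frac{4 z^{3} \sin{\left(z \right)}}{3} != 0.

Invalid: d/dz[G] - f = \frac{4 z^{3} \sin{\left(z \right)}}{3}, which is not 0.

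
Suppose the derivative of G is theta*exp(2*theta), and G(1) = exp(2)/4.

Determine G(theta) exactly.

Recognize the product-rule pattern: G'(theta) = u'v + uv' with u = theta/2 - 1/4, v = exp(2*theta), so integration by parts undoes it.
A general antiderivative is (2*theta - 1)*exp(2*theta)/4 + C.
The condition gives C = exp(2)/4 - (exp(2)/4) = 0.
So G(theta) = theta*exp(2*theta)/2 - exp(2*theta)/4.
Check: d/dtheta[theta*exp(2*theta)/2 - exp(2*theta)/4] = theta*exp(2*theta) = G'(theta).

G(theta) = theta*exp(2*theta)/2 - exp(2*theta)/4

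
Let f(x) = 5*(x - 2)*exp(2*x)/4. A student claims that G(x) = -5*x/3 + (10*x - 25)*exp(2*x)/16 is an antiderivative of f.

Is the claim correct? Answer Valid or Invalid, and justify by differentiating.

Invalid: d/dx[G] - f = -5/3, which is not 0.

d/dx[G] = 5*x*exp(2*x)/4 - 5*exp(2*x)/2 - 5/3
d/dx[G] - f(x) = -5/3 != 0.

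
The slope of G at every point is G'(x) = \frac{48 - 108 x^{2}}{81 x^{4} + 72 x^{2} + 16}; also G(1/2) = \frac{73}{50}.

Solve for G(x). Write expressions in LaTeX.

G(x) = \frac{4 x}{3 x^{2} + \frac{4}{3}} + \frac{1}{2}

Recognize the product-rule pattern: G'(x) = u'v + uv' with u = 4 x, v = \frac{1}{3 x^{2} + \frac{4}{3}}, so integration by parts undoes it.
A general antiderivative is \frac{4 x}{3 x^{2} + \frac{4}{3}} + C.
The condition gives C = \frac{73}{50} - (\frac{24}{25}) = \frac{1}{2}.
So G(x) = \frac{4 x}{3 x^{2} + \frac{4}{3}} + \frac{1}{2}.
Check: d/dx[\frac{4 x}{3 x^{2} + \frac{4}{3}} + \frac{1}{2}] = \frac{48 - 108 x^{2}}{81 x^{4} + 72 x^{2} + 16} = G'(x).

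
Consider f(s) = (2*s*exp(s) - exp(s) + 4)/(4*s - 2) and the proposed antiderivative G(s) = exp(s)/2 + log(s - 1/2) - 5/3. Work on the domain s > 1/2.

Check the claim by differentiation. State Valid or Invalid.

d/ds[G] = (2*s*exp(s) - exp(s) + 4)/(4*s - 2)
This equals f(s) exactly, so the claim holds.

Valid - the claim checks out under differentiation.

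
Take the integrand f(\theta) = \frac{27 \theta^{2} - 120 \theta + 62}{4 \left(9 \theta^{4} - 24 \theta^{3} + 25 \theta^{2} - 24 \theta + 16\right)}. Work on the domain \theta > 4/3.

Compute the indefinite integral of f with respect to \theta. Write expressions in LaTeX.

F(\theta) = \frac{15 \theta \operatorname{atan}{\left(\theta \right)} - 20 \operatorname{atan}{\left(\theta \right)} + 6}{12 \theta - 16} + C

Whatever form F(\theta) takes, F'(\theta) = f(\theta) is non-negotiable.
Check: d/d\theta[\frac{15 \theta \operatorname{atan}{\left(\theta \right)} - 20 \operatorname{atan}{\left(\theta \right)} + 6}{12 \theta - 16}] = \frac{27 \theta^{2} - 120 \theta + 62}{36 \theta^{4} - 96 \theta^{3} + 100 \theta^{2} - 96 \theta + 64}, which equals f(\theta).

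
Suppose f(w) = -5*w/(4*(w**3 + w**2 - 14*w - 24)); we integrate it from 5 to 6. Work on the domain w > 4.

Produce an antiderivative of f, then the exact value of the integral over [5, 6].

Factor the denominator (4*(w - 4)*(w + 2)*(w + 3)) and decompose: f = 15/(28*(w + 3)) - 5/(12*(w + 2)) - 5/(42*(w - 4)); each piece integrates to a log, atan, or power term.
F(w) = 5*(-2*log(w - 4) - 7*log(w + 2) + 9*log(w + 3))/84 is an antiderivative of f.
Check: d/dw[5*(-2*log(w - 4) - 7*log(w + 2) + 9*log(w + 3))/84] = -5*w/(4*w**3 + 4*w**2 - 56*w - 96), which equals f(w).
F(6) = -5*log(8)/12 - 5*log(2)/42 + 15*log(9)/28; F(5) = -5*log(7)/12 + 15*log(8)/28.
Integral = F(6) - F(5) = -20*log(8)/21 - 5*log(2)/42 + 5*log(7)/12 + 15*log(9)/28.

Antiderivative: F(w) = 5*(-2*log(w - 4) - 7*log(w + 2) + 9*log(w + 3))/84; value = -20*log(8)/21 - 5*log(2)/42 + 5*log(7)/12 + 15*log(9)/28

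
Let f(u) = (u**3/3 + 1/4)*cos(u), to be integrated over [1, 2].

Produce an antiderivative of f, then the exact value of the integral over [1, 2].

Check any antiderivative F(u) by computing F'(u) and comparing it with f(u).
F(u) = u**3*sin(u)/3 + u**2*cos(u) - 2*u*sin(u) + sin(u)/4 - 2*cos(u) is an antiderivative of f.
Check: d/du[u**3*sin(u)/3 + u**2*cos(u) - 2*u*sin(u) + sin(u)/4 - 2*cos(u)] = u**3*cos(u)/3 + cos(u)/4, which equals f(u).
F(2) = -13*sin(2)/12 + 2*cos(2); F(1) = -17*sin(1)/12 - cos(1).
Integral = F(2) - F(1) = -13*sin(2)/12 + 2*cos(2) + cos(1) + 17*sin(1)/12.

Antiderivative: F(u) = u**3*sin(u)/3 + u**2*cos(u) - 2*u*sin(u) + sin(u)/4 - 2*cos(u); value = -13*sin(2)/12 + 2*cos(2) + cos(1) + 17*sin(1)/12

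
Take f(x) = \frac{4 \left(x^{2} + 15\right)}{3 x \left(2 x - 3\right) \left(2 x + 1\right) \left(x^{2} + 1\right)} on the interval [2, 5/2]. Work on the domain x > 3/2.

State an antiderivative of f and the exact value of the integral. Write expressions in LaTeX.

Antiderivative: F(x) = \frac{- 1300 \log{\left(x \right)} + 115 \log{\left(x - \frac{3}{2} \right)} + 793 \log{\left(x + \frac{1}{2} \right)} + 196 \log{\left(x^{2} + 1 \right)} + 224 \operatorname{atan}{\left(x \right)}}{195}; value = - \frac{161 \log{\left(\frac{5}{2} \right)}}{15} - \frac{196 \log{\left(5 \right)}}{195} - \frac{224 \operatorname{atan}{\left(2 \right)}}{195} + \frac{224 \operatorname{atan}{\left(\frac{5}{2} \right)}}{195} + \frac{196 \log{\left(\frac{29}{4} \right)}}{195} + \frac{61 \log{\left(3 \right)}}{15} + \frac{283 \log{\left(2 \right)}}{39}

The denominator factors as 3 x \left(2 x - 3\right) \left(2 x + 1\right) \left(x^{2} + 1\right); partial fractions split f into directly integrable pieces: \frac{56 \left(7 x + 4\right)}{195 \left(x^{2} + 1\right)} + \frac{122}{15 \left(2 x + 1\right)} + \frac{46}{39 \left(2 x - 3\right)} - \frac{20}{3 x}.
F(x) = \frac{- 1300 \log{\left(x \right)} + 115 \log{\left(x - \frac{3}{2} \right)} + 793 \log{\left(x + \frac{1}{2} \right)} + 196 \log{\left(x^{2} + 1 \right)} + 224 \operatorname{atan}{\left(x \right)}}{195} is an antiderivative of f.
Check: d/dx[\frac{- 1300 \log{\left(x \right)} + 115 \log{\left(x - \frac{3}{2} \right)} + 793 \log{\left(x + \frac{1}{2} \right)} + 196 \log{\left(x^{2} + 1 \right)} + 224 \operatorname{atan}{\left(x \right)}}{195}] = \frac{4 x^{2} + 60}{12 x^{5} - 12 x^{4} + 3 x^{3} - 12 x^{2} - 9 x}, which equals f(x).
F(5/2) = - \frac{20 \log{\left(\frac{5}{2} \right)}}{3} + \frac{224 \operatorname{atan}{\left(\frac{5}{2} \right)}}{195} + \frac{196 \log{\left(\frac{29}{4} \right)}}{195} + \frac{61 \log{\left(3 \right)}}{15}; F(2) = - \frac{283 \log{\left(2 \right)}}{39} + \frac{224 \operatorname{atan}{\left(2 \right)}}{195} + \frac{196 \log{\left(5 \right)}}{195} + \frac{61 \log{\left(\frac{5}{2} \right)}}{15}.
Integral = F(5/2) - F(2) = - \frac{161 \log{\left(\frac{5}{2} \right)}}{15} - \frac{196 \log{\left(5 \right)}}{195} - \frac{224 \operatorname{atan}{\left(2 \right)}}{195} + \frac{224 \operatorname{atan}{\left(\frac{5}{2} \right)}}{195} + \frac{196 \log{\left(\frac{29}{4} \right)}}{195} + \frac{61 \log{\left(3 \right)}}{15} + \frac{283 \log{\left(2 \right)}}{39}.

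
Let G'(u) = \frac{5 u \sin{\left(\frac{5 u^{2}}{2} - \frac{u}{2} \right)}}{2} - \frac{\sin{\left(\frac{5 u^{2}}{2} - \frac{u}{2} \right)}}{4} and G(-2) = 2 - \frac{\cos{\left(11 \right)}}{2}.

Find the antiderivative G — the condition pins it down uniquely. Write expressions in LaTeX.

G(u) = 2 - \frac{\cos{\left(\frac{5 u^{2}}{2} - \frac{u}{2} \right)}}{2}

The substitution w = \frac{5 u^{2}}{2} - \frac{u}{2} works: G'(u) is exactly (dG/dw)*(dw/du) for that inner function.
A general antiderivative is - \frac{\cos{\left(\frac{5 u^{2}}{2} - \frac{u}{2} \right)}}{2} + C.
The condition gives C = 2 - \frac{\cos{\left(11 \right)}}{2} - (- \frac{\cos{\left(11 \right)}}{2}) = 2.
So G(u) = 2 - \frac{\cos{\left(\frac{5 u^{2}}{2} - \frac{u}{2} \right)}}{2}.
Check: d/du[2 - \frac{\cos{\left(\frac{5 u^{2}}{2} - \frac{u}{2} \right)}}{2}] = \frac{5 u \sin{\left(\frac{5 u^{2}}{2} - \frac{u}{2} \right)}}{2} - \frac{\sin{\left(\frac{5 u^{2}}{2} - \frac{u}{2} \right)}}{4} = G'(u).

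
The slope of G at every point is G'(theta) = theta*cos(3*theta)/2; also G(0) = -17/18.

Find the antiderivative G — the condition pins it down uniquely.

A candidate passes only if d/dtheta[G] lands on the given G'(theta) exactly.
A general antiderivative is theta*sin(3*theta)/6 + cos(3*theta)/18 + C.
The condition gives C = -17/18 - (1/18) = -1.
So G(theta) = theta*sin(3*theta)/6 + cos(3*theta)/18 - 1.
Check: d/dtheta[theta*sin(3*theta)/6 + cos(3*theta)/18 - 1] = theta*cos(3*theta)/2 = G'(theta).

G(theta) = theta*sin(3*theta)/6 + cos(3*theta)/18 - 1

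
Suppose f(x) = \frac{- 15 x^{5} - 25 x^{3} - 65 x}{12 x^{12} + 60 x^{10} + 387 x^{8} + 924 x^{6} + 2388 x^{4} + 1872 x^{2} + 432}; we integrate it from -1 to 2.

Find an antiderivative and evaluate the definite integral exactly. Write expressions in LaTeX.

Antiderivative: F(x) = \frac{5}{24 x^{6} + 60 x^{4} + 312 x^{2} + 144}; value = - \frac{31}{3888}

f has the shape u'v + uv' for u = \frac{5}{12 \left(4 x^{2} + 2\right)} and v = \frac{1}{\frac{x^{4}}{2} + x^{2} + 6} — it is the derivative of the product u*v.
F(x) = \frac{5}{24 x^{6} + 60 x^{4} + 312 x^{2} + 144} is an antiderivative of f.
Check: d/dx[\frac{5}{24 x^{6} + 60 x^{4} + 312 x^{2} + 144}] = \frac{- 15 x^{5} - 25 x^{3} - 65 x}{12 x^{12} + 60 x^{10} + 387 x^{8} + 924 x^{6} + 2388 x^{4} + 1872 x^{2} + 432} = f(x).
F(2) = \frac{5}{3888}; F(-1) = \frac{1}{108}.
Integral = F(2) - F(-1) = - \frac{31}{3888}.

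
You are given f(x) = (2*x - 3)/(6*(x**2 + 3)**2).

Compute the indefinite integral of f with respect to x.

F(x) = (-x - 2)/(12*x**2 + 36) - sqrt(3)*atan(sqrt(3)*x/3)/36 + C

Differentiate the proposed F(x) back; it has to land on f(x) exactly.
Check: d/dx[(-x - 2)/(12*x**2 + 36) - sqrt(3)*atan(sqrt(3)*x/3)/36] = (2*x - 3)/(6*x**4 + 36*x**2 + 54), which equals f(x).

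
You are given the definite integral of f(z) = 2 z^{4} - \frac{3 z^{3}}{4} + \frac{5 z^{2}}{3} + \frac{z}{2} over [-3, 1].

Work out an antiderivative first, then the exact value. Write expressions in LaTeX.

Antiderivative: F(z) = \frac{2 z^{5}}{5} - \frac{3 z^{4}}{16} + \frac{5 z^{3}}{9} + \frac{z^{2}}{4}; value = \frac{5677}{45}

The integrand splits into summands that can be handled one at a time.
F(z) = \frac{2 z^{5}}{5} - \frac{3 z^{4}}{16} + \frac{5 z^{3}}{9} + \frac{z^{2}}{4} is an antiderivative of f.
Check: d/dz[\frac{2 z^{5}}{5} - \frac{3 z^{4}}{16} + \frac{5 z^{3}}{9} + \frac{z^{2}}{4}] = 2 z^{4} - \frac{3 z^{3}}{4} + \frac{5 z^{2}}{3} + \frac{z}{2} = f(z).
F(1) = \frac{733}{720}; F(-3) = - \frac{10011}{80}.
Integral = F(1) - F(-3) = \frac{5677}{45}.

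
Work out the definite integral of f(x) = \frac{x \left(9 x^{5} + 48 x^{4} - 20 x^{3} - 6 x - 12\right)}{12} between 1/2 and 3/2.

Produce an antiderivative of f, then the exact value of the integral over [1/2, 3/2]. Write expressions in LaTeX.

Antiderivative: F(x) = \frac{3 x^{7}}{28} + \frac{2 x^{6}}{3} - \frac{x^{5}}{3} - \frac{x^{3}}{6} - \frac{x^{2}}{2}; value = \frac{28765}{5376}

Since d/dx undoes antidifferentiation here, F'(x) = f(x) is required of F(x).
F(x) = \frac{3 x^{7}}{28} + \frac{2 x^{6}}{3} - \frac{x^{5}}{3} - \frac{x^{3}}{6} - \frac{x^{2}}{2} is an antiderivative of f.
Check: d/dx[\frac{3 x^{7}}{28} + \frac{2 x^{6}}{3} - \frac{x^{5}}{3} - \frac{x^{3}}{6} - \frac{x^{2}}{2}] = \frac{3 x^{6}}{4} + 4 x^{5} - \frac{5 x^{4}}{3} - \frac{x^{2}}{2} - x, which equals f(x).
F(3/2) = \frac{18657}{3584}; F(1/2) = - \frac{1559}{10752}.
Integral = F(3/2) - F(1/2) = \frac{28765}{5376}.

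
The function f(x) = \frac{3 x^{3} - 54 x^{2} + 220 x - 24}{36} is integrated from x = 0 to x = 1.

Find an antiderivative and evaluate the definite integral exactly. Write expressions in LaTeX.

f matches the chain-rule pattern g'(h)*h' with inner function h(x) = - \frac{x^{2}}{4} + 3 x - \frac{1}{3}; substituting u = h(x) collapses the integral.
F(x) = \frac{\left(3 x^{2} - 36 x + 4\right)^{2}}{432} is an antiderivative of f.
Check: d/dx[\frac{\left(3 x^{2} - 36 x + 4\right)^{2}}{432}] = \frac{x^{3}}{12} - \frac{3 x^{2}}{2} + \frac{55 x}{9} - \frac{2}{3}, which equals f(x).
F(1) = \frac{841}{432}; F(0) = \frac{1}{27}.
Integral = F(1) - F(0) = \frac{275}{144}.

Antiderivative: F(x) = \frac{\left(3 x^{2} - 36 x + 4\right)^{2}}{432}; value = \frac{275}{144}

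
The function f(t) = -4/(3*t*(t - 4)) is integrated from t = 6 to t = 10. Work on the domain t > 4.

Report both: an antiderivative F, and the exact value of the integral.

Factor the denominator (3*t*(t - 4)) and decompose: f = -1/(3*(t - 4)) + 1/(3*t); each piece integrates to a log, atan, or power term.
F(t) = log(t)/3 - log(t - 4)/3 is an antiderivative of f.
Check: d/dt[log(t)/3 - log(t - 4)/3] = -4/(3*t**2 - 12*t), which equals f(t).
F(10) = -log(6)/3 + log(10)/3; F(6) = -log(2)/3 + log(6)/3.
Integral = F(10) - F(6) = -2*log(6)/3 + log(2)/3 + log(10)/3.

Antiderivative: F(t) = log(t)/3 - log(t - 4)/3; value = -2*log(6)/3 + log(2)/3 + log(10)/3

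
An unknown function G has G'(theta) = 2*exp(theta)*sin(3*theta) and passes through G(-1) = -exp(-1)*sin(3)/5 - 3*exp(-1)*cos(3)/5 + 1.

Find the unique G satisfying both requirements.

G(theta) = exp(theta)*sin(3*theta)/5 - 3*exp(theta)*cos(3*theta)/5 + 1

Differentiate the proposed G(theta) back; it has to land on the given G'(theta).
A general antiderivative is exp(theta)*sin(3*theta)/5 - 3*exp(theta)*cos(3*theta)/5 + C.
The condition gives C = -exp(-1)*sin(3)/5 - 3*exp(-1)*cos(3)/5 + 1 - (-exp(-1)*sin(3)/5 - 3*exp(-1)*cos(3)/5) = 1.
So G(theta) = exp(theta)*sin(3*theta)/5 - 3*exp(theta)*cos(3*theta)/5 + 1.
Check: d/dtheta[exp(theta)*sin(3*theta)/5 - 3*exp(theta)*cos(3*theta)/5 + 1] = 2*exp(theta)*sin(3*theta) = G'(theta).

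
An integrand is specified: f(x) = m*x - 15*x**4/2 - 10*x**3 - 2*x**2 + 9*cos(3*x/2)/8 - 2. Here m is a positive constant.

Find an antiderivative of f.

An antiderivative is F(x) = m*x**2/2 - 3*x**5/2 - 5*x**4/2 - 2*x**3/3 - 2*x + 3*sin(3*x/2)/4.

Integrate term by term and add the pieces.
Check: d/dx[m*x**2/2 - 3*x**5/2 - 5*x**4/2 - 2*x**3/3 - 2*x + 3*sin(3*x/2)/4] = m*x - 15*x**4/2 - 10*x**3 - 2*x**2 + 9*cos(3*x/2)/8 - 2 = f(x).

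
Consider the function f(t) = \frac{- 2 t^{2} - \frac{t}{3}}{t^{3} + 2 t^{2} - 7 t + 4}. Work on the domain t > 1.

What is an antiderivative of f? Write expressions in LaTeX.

The denominator factors as 3 \left(t - 1\right)^{2} \left(t + 4\right); partial fractions split f into directly integrable pieces: - \frac{92}{75 \left(t + 4\right)} - \frac{58}{75 \left(t - 1\right)} - \frac{7}{15 \left(t - 1\right)^{2}}.
Check: d/dt[\frac{- 58 \left(t - 1\right) \log{\left(t - 1 \right)} - 92 \left(t - 1\right) \log{\left(t + 4 \right)} + 35}{75 \left(t - 1\right)}] = \frac{- 6 t^{2} - t}{3 t^{3} + 6 t^{2} - 21 t + 12}, which equals f(t).

An antiderivative is F(t) = \frac{- 58 \left(t - 1\right) \log{\left(t - 1 \right)} - 92 \left(t - 1\right) \log{\left(t + 4 \right)} + 35}{75 \left(t - 1\right)}.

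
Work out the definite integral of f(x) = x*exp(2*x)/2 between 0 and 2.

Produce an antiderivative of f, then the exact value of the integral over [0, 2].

Antiderivative: F(x) = x*exp(2*x)/4 - exp(2*x)/8; value = 1/8 + 3*exp(4)/8

Recognize the product-rule pattern: f = u'v + uv' with u = x/4 - 1/8, v = exp(2*x), so integration by parts undoes it.
F(x) = x*exp(2*x)/4 - exp(2*x)/8 is an antiderivative of f.
Check: d/dx[x*exp(2*x)/4 - exp(2*x)/8] = x*exp(2*x)/2 = f(x).
F(2) = 3*exp(4)/8; F(0) = -1/8.
Integral = F(2) - F(0) = 1/8 + 3*exp(4)/8.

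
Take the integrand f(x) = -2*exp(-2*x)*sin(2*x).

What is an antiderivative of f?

Recover f(x) by differentiating a candidate F(x); any mismatch rules it out.
Check: d/dx[(sin(2*x) + cos(2*x))*exp(-2*x)/2] = -2*exp(-2*x)*sin(2*x) = f(x).

An antiderivative is F(x) = (sin(2*x) + cos(2*x))*exp(-2*x)/2.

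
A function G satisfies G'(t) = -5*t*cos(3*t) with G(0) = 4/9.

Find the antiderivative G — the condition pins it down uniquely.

G(t) = -5*t*sin(3*t)/3 - 5*cos(3*t)/9 + 1

Check a candidate G(t) by differentiating: d/dt[G] must match the given G'(t).
A general antiderivative is -5*t*sin(3*t)/3 - 5*cos(3*t)/9 + C.
The condition gives C = 4/9 - (-5/9) = 1.
So G(t) = -5*t*sin(3*t)/3 - 5*cos(3*t)/9 + 1.
Check: d/dt[-5*t*sin(3*t)/3 - 5*cos(3*t)/9 + 1] = -5*t*cos(3*t) = G'(t).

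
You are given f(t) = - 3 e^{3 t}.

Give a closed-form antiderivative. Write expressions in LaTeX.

Whatever form F(t) takes, F'(t) = f(t) is non-negotiable.
Check: d/dt[- e^{3 t}] = - 3 e^{3 t} = f(t).

An antiderivative is F(t) = - e^{3 t}.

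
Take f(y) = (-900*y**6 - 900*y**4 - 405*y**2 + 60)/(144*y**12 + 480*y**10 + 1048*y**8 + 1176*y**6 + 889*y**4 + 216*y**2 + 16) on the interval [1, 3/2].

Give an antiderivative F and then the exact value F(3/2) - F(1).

Recover f(y) by differentiating a candidate F(y); any mismatch rules it out.
F(y) = 15*y/(12*y**6 + 20*y**4 + 27*y**2 + 4) is an antiderivative of f.
Check: d/dy[15*y/(12*y**6 + 20*y**4 + 27*y**2 + 4)] = (-900*y**6 - 900*y**4 - 405*y**2 + 60)/(144*y**12 + 480*y**10 + 1048*y**8 + 1176*y**6 + 889*y**4 + 216*y**2 + 16) = f(y).
F(3/2) = 360/4843; F(1) = 5/21.
Integral = F(3/2) - F(1) = -16655/101703.

Antiderivative: F(y) = 15*y/(12*y**6 + 20*y**4 + 27*y**2 + 4); value = -16655/101703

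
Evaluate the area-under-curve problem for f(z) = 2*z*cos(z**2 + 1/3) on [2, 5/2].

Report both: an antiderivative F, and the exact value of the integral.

Antiderivative: F(z) = sin(z**2 + 1/3); value = sin(79/12) - sin(13/3)

f matches the chain-rule pattern g'(h)*h' with inner function h(z) = z**2 + 1/3; substituting u = h(z) collapses the integral.
F(z) = sin(z**2 + 1/3) is an antiderivative of f.
Check: d/dz[sin(z**2 + 1/3)] = 2*z*cos(z**2 + 1/3) = f(z).
F(5/2) = sin(79/12); F(2) = sin(13/3).
Integral = F(5/2) - F(2) = sin(79/12) - sin(13/3).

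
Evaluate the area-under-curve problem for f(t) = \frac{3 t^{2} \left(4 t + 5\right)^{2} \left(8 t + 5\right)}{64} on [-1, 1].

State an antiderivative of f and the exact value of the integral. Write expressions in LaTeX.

f matches the chain-rule pattern g'(h)*h' with inner function h(t) = t^{2} + \frac{5 t}{4}; substituting u = h(t) collapses the integral.
F(t) = \left(t^{2} + \frac{5 t}{4}\right)^{3} is an antiderivative of f.
Check: d/dt[\left(t^{2} + \frac{5 t}{4}\right)^{3}] = 6 t^{5} + \frac{75 t^{4}}{4} + \frac{75 t^{3}}{4} + \frac{375 t^{2}}{64}, which equals f(t).
F(1) = \frac{729}{64}; F(-1) = - \frac{1}{64}.
Integral = F(1) - F(-1) = \frac{365}{32}.

Antiderivative: F(t) = \left(t^{2} + \frac{5 t}{4}\right)^{3}; value = \frac{365}{32}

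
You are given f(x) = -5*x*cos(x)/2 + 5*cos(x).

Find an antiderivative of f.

An antiderivative is F(x) = -5*x*sin(x)/2 + 5*sin(x) - 5*cos(x)/2.

The integrand splits into summands that can be handled one at a time.
Check: d/dx[-5*x*sin(x)/2 + 5*sin(x) - 5*cos(x)/2] = -5*x*cos(x)/2 + 5*cos(x) = f(x).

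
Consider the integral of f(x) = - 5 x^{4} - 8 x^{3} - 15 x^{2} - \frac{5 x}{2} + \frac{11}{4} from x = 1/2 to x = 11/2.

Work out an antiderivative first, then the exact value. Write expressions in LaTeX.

Antiderivative: F(x) = \frac{- 4 x^{5} - 8 x^{4} - 20 x^{3} - 5 x^{2} + 11 x - 16}{4}; value = - \frac{123485}{16}

Integrate term by term and add the pieces.
F(x) = \frac{- 4 x^{5} - 8 x^{4} - 20 x^{3} - 5 x^{2} + 11 x - 16}{4} is an antiderivative of f.
Check: d/dx[\frac{- 4 x^{5} - 8 x^{4} - 20 x^{3} - 5 x^{2} + 11 x - 16}{4}] = - 5 x^{4} - 8 x^{3} - 15 x^{2} - \frac{5 x}{2} + \frac{11}{4} = f(x).
F(11/2) = - \frac{247089}{32}; F(1/2) = - \frac{119}{32}.
Integral = F(11/2) - F(1/2) = - \frac{123485}{16}.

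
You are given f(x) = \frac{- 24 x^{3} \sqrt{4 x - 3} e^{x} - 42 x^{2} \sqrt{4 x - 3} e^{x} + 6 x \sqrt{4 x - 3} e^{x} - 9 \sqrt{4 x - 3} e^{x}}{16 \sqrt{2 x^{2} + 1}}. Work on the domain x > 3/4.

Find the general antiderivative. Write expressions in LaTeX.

F(x) = - \frac{3 \left(4 x - 3\right)^{\frac{3}{2}} \sqrt{2 x^{2} + 1} e^{x}}{16} + C

A candidate is checked by its d/dx: the result must match f(x).
Check: d/dx[- \frac{3 \left(4 x - 3\right)^{\frac{3}{2}} \sqrt{2 x^{2} + 1} e^{x}}{16}] = \frac{- 24 x^{3} \sqrt{4 x - 3} e^{x} - 42 x^{2} \sqrt{4 x - 3} e^{x} + 6 x \sqrt{4 x - 3} e^{x} - 9 \sqrt{4 x - 3} e^{x}}{16 \sqrt{2 x^{2} + 1}} = f(x).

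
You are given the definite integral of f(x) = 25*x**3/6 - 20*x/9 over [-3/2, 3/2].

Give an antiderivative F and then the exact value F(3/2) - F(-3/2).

Antiderivative: F(x) = 25*x**4/24 - 10*x**2/9; value = 0

f matches the chain-rule pattern g'(h)*h' with inner function h(x) = 2/3 - 5*x**2/4; substituting u = h(x) collapses the integral.
F(x) = 25*x**4/24 - 10*x**2/9 is an antiderivative of f.
Check: d/dx[25*x**4/24 - 10*x**2/9] = 25*x**3/6 - 20*x/9 = f(x).
F(3/2) = 355/128; F(-3/2) = 355/128.
Integral = F(3/2) - F(-3/2) = 0.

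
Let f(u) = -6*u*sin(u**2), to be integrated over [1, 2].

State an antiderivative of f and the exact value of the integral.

Any candidate F(u) must reproduce f(u) exactly when differentiated.
F(u) = 3*cos(u**2) is an antiderivative of f.
Check: d/du[3*cos(u**2)] = -6*u*sin(u**2) = f(u).
F(2) = 3*cos(4); F(1) = 3*cos(1).
Integral = F(2) - F(1) = 3*cos(4) - 3*cos(1).

Antiderivative: F(u) = 3*cos(u**2); value = 3*cos(4) - 3*cos(1)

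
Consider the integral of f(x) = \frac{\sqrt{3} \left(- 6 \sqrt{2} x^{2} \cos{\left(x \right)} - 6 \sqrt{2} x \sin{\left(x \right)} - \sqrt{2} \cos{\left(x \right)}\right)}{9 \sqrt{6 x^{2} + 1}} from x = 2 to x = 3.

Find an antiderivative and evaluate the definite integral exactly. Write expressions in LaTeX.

f has the shape u'v + uv' for u = - \frac{\sqrt{4 x^{2} + \frac{2}{3}}}{3} and v = \sin{\left(x \right)} — it is the derivative of the product u*v.
F(x) = - \frac{\sqrt{4 x^{2} + \frac{2}{3}} \sin{\left(x \right)}}{3} is an antiderivative of f.
Check: d/dx[- \frac{\sqrt{4 x^{2} + \frac{2}{3}} \sin{\left(x \right)}}{3}] = \frac{\sqrt{3} \left(- 6 \sqrt{2} x^{2} \cos{\left(x \right)} - 6 \sqrt{2} x \sin{\left(x \right)} - \sqrt{2} \cos{\left(x \right)}\right)}{9 \sqrt{6 x^{2} + 1}} = f(x).
F(3) = - \frac{\sqrt{330} \sin{\left(3 \right)}}{9}; F(2) = - \frac{5 \sqrt{6} \sin{\left(2 \right)}}{9}.
Integral = F(3) - F(2) = - \frac{\sqrt{330} \sin{\left(3 \right)}}{9} + \frac{5 \sqrt{6} \sin{\left(2 \right)}}{9}.

Antiderivative: F(x) = - \frac{\sqrt{4 x^{2} + \frac{2}{3}} \sin{\left(x \right)}}{3}; value = - \frac{\sqrt{330} \sin{\left(3 \right)}}{9} + \frac{5 \sqrt{6} \sin{\left(2 \right)}}{9}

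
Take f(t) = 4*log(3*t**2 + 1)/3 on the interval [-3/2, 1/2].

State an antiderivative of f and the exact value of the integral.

Antiderivative: F(t) = 4*(3*t*log(3*t**2 + 1) - 6*t + 2*sqrt(3)*atan(sqrt(3)*t))/9; value = -16/3 + 2*log(7/4)/3 + 8*sqrt(3)*atan(sqrt(3)/2)/9 + 8*sqrt(3)*atan(3*sqrt(3)/2)/9 + 2*log(31/4)

Check any antiderivative F(t) by computing F'(t) and comparing it with f(t).
F(t) = 4*(3*t*log(3*t**2 + 1) - 6*t + 2*sqrt(3)*atan(sqrt(3)*t))/9 is an antiderivative of f.
Check: d/dt[4*(3*t*log(3*t**2 + 1) - 6*t + 2*sqrt(3)*atan(sqrt(3)*t))/9] = 4*log(3*t**2 + 1)/3 = f(t).
F(1/2) = -4/3 + 2*log(7/4)/3 + 8*sqrt(3)*atan(sqrt(3)/2)/9; F(-3/2) = -2*log(31/4) - 8*sqrt(3)*atan(3*sqrt(3)/2)/9 + 4.
Integral = F(1/2) - F(-3/2) = -16/3 + 2*log(7/4)/3 + 8*sqrt(3)*atan(sqrt(3)/2)/9 + 8*sqrt(3)*atan(3*sqrt(3)/2)/9 + 2*log(31/4).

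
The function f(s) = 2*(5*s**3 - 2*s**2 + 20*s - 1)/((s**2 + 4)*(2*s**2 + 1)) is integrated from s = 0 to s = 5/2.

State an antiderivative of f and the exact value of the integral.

An antiderivative F(s) passes only if d/ds[F] lands on f(s) exactly.
F(s) = 5*log(4*s**2 + 2)/2 - atan(s/2) is an antiderivative of f.
Check: d/ds[5*log(4*s**2 + 2)/2 - atan(s/2)] = (10*s**3 - 4*s**2 + 40*s - 2)/(2*s**4 + 9*s**2 + 4), which equals f(s).
F(5/2) = -atan(5/4) + 5*log(27)/2; F(0) = 5*log(2)/2.
Integral = F(5/2) - F(0) = -5*log(2)/2 - atan(5/4) + 5*log(27)/2.

Antiderivative: F(s) = 5*log(4*s**2 + 2)/2 - atan(s/2); value = -5*log(2)/2 - atan(5/4) + 5*log(27)/2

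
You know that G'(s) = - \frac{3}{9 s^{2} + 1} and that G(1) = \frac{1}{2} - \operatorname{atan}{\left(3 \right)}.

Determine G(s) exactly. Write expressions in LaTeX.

G(s) = - \frac{2 \operatorname{atan}{\left(3 s \right)} - 1}{2}

A candidate passes only if d/ds[G] lands on the given G'(s) exactly.
A general antiderivative is - \operatorname{atan}{\left(3 s \right)} + C.
The condition gives C = \frac{1}{2} - \operatorname{atan}{\left(3 \right)} - (- \operatorname{atan}{\left(3 \right)}) = \frac{1}{2}.
So G(s) = - \frac{2 \operatorname{atan}{\left(3 s \right)} - 1}{2}.
Check: d/ds[- \frac{2 \operatorname{atan}{\left(3 s \right)} - 1}{2}] = - \frac{3}{9 s^{2} + 1} = G'(s).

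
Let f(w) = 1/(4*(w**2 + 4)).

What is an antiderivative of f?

A candidate is checked by its d/dw: the result must match f(w).
Check: d/dw[atan(w/2)/8] = 1/(4*w**2 + 16), which equals f(w).

An antiderivative is F(w) = atan(w/2)/8.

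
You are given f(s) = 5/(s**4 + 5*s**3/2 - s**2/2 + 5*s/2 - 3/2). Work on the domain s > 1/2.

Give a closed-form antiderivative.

The denominator factors as (s + 3)*(2*s - 1)*(s**2 + 1); partial fractions split f into directly integrable pieces: -(s + 1)/(s**2 + 1) + 16/(7*(2*s - 1)) - 1/(7*(s + 3)).
Check: d/ds[8*log(s - 1/2)/7 - log(s + 3)/7 - log(s**2 + 1)/2 - atan(s)] = 10/(2*s**4 + 5*s**3 - s**2 + 5*s - 3), which equals f(s).

An antiderivative is F(s) = 8*log(s - 1/2)/7 - log(s + 3)/7 - log(s**2 + 1)/2 - atan(s).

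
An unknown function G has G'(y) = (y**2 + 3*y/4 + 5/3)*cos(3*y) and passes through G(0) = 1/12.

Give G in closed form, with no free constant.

A candidate passes only if d/dy[G] lands on the given G'(y) exactly.
A general antiderivative is y**2*sin(3*y)/3 + y*sin(3*y)/4 + 2*y*cos(3*y)/9 + 13*sin(3*y)/27 + cos(3*y)/12 + C.
The condition gives C = 1/12 - (1/12) = 0.
So G(y) = y**2*sin(3*y)/3 + y*sin(3*y)/4 + 2*y*cos(3*y)/9 + 13*sin(3*y)/27 + cos(3*y)/12.
Check: d/dy[y**2*sin(3*y)/3 + y*sin(3*y)/4 + 2*y*cos(3*y)/9 + 13*sin(3*y)/27 + cos(3*y)/12] = y**2*cos(3*y) + 3*y*cos(3*y)/4 + 5*cos(3*y)/3, which equals G'(y).

G(y) = y**2*sin(3*y)/3 + y*sin(3*y)/4 + 2*y*cos(3*y)/9 + 13*sin(3*y)/27 + cos(3*y)/12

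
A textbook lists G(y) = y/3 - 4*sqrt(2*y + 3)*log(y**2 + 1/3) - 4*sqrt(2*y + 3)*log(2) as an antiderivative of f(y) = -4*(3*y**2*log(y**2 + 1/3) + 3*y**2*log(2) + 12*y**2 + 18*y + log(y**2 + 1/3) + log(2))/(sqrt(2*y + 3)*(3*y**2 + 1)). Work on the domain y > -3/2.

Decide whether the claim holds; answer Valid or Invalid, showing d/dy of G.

d/dy[G] = (3*y**2*sqrt(2*y + 3) - 36*y**2*log(y**2 + 1/3) - 144*y**2 - 36*y**2*log(2) - 216*y + sqrt(2*y + 3) - 12*log(y**2 + 1/3) - 12*log(2))/(9*y**2*sqrt(2*y + 3) + 3*sqrt(2*y + 3))
d/dy[G] - f(y) = 1/3 != 0.

Invalid: d/dy[G] - f = 1/3, which is not 0.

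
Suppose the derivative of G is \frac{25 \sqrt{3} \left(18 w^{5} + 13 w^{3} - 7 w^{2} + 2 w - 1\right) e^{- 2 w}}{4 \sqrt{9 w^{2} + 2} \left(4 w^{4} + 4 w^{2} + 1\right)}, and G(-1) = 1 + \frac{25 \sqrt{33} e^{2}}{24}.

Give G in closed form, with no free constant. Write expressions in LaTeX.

G(w) = \frac{\left(- 25 \sqrt{3} w \sqrt{9 w^{2} + 2} + 8 \left(2 w^{2} + 1\right) e^{2 w}\right) e^{- 2 w}}{8 \left(2 w^{2} + 1\right)}

Any candidate G(w) must reproduce the stated G'(w) exactly.
A general antiderivative is - \frac{75 w \sqrt{3 w^{2} + \frac{2}{3}} e^{- 2 w}}{8 \left(2 w^{2} + 1\right)} + C.
The condition gives C = 1 + \frac{25 \sqrt{33} e^{2}}{24} - (\frac{25 \sqrt{33} e^{2}}{24}) = 1.
So G(w) = \frac{\left(- 25 \sqrt{3} w \sqrt{9 w^{2} + 2} + 8 \left(2 w^{2} + 1\right) e^{2 w}\right) e^{- 2 w}}{8 \left(2 w^{2} + 1\right)}.
Check: d/dw[\frac{\left(- 25 \sqrt{3} w \sqrt{9 w^{2} + 2} + 8 \left(2 w^{2} + 1\right) e^{2 w}\right) e^{- 2 w}}{8 \left(2 w^{2} + 1\right)}] = \frac{450 \sqrt{3} w^{5} + 325 \sqrt{3} w^{3} - 175 \sqrt{3} w^{2} + 50 \sqrt{3} w - 25 \sqrt{3}}{16 w^{4} \sqrt{9 w^{2} + 2} e^{2 w} + 16 w^{2} \sqrt{9 w^{2} + 2} e^{2 w} + 4 \sqrt{9 w^{2} + 2} e^{2 w}}, which equals G'(w).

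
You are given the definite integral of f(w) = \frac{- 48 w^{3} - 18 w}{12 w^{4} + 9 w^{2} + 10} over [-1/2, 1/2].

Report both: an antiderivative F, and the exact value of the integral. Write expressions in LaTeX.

Antiderivative: F(w) = - \log{\left(2 w^{4} + \frac{3 w^{2}}{2} + \frac{5}{3} \right)}; value = 0

The substitution u = 2 w^{4} + \frac{3 w^{2}}{2} + \frac{5}{3} works: f is exactly (dF/du)*(du/dw) for that inner function.
F(w) = - \log{\left(2 w^{4} + \frac{3 w^{2}}{2} + \frac{5}{3} \right)} is an antiderivative of f.
Check: d/dw[- \log{\left(2 w^{4} + \frac{3 w^{2}}{2} + \frac{5}{3} \right)}] = \frac{- 48 w^{3} - 18 w}{12 w^{4} + 9 w^{2} + 10} = f(w).
F(1/2) = - \log{\left(\frac{13}{6} \right)}; F(-1/2) = - \log{\left(\frac{13}{6} \right)}.
Integral = F(1/2) - F(-1/2) = 0.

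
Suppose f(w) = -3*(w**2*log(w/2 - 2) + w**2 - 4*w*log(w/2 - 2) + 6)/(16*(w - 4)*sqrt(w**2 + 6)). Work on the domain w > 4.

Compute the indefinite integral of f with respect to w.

F(w) = -3*sqrt(w**2 + 6)*log(w/2 - 2)/16 + C

Recognize the product-rule pattern: f = u'v + uv' with u = -3*sqrt(w**2 + 6)/16, v = log(w/2 - 2), so integration by parts undoes it.
Check: d/dw[-3*sqrt(w**2 + 6)*log(w/2 - 2)/16] = (-3*w**2*log(w/2 - 2) - 3*w**2 + 12*w*log(w/2 - 2) - 18)/(16*w*sqrt(w**2 + 6) - 64*sqrt(w**2 + 6)), which equals f(w).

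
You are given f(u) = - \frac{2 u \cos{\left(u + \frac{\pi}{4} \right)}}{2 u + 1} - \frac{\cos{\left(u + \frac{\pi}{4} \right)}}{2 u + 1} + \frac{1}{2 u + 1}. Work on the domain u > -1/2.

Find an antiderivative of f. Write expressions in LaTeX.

An antiderivative is F(u) = \frac{\log{\left(u + \frac{1}{2} \right)}}{2} - \sin{\left(u + \frac{\pi}{4} \right)}.

The integrand splits into summands that can be handled one at a time.
Check: d/du[\frac{\log{\left(u + \frac{1}{2} \right)}}{2} - \sin{\left(u + \frac{\pi}{4} \right)}] = \frac{- 2 u \cos{\left(u + \frac{\pi}{4} \right)} - \cos{\left(u + \frac{\pi}{4} \right)} + 1}{2 u + 1}, which equals f(u).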